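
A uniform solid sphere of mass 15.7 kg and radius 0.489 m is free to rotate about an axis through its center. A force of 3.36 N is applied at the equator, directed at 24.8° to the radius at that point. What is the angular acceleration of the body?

α ≈ 0.459 rad/s²

I = (2/5)MR² = (2/5)(15.7)(0.489)² = 1.502 kg·m².
Only the tangential component produces torque: τ = F R sinθ = (3.36)(0.489) sin 24.8° = 0.6892 N·m.
Newton's second law for rotation, τ = Iα, gives α = τ/I = 0.6892/1.502 = 0.4589 rad/s².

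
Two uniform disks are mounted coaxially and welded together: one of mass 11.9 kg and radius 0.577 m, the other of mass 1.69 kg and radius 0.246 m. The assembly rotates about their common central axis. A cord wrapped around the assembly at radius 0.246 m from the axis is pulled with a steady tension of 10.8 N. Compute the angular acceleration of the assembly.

α ≈ 1.31 rad/s²

I = ½M₁R₁² + ½M₂R₂² = ½(11.9)(0.577)² + ½(1.69)(0.246)² = 2.032 kg·m².
τ = F r = (10.8)(0.246) = 2.657 N·m.
α = τ/I = 2.657/2.032 = 1.307 rad/s².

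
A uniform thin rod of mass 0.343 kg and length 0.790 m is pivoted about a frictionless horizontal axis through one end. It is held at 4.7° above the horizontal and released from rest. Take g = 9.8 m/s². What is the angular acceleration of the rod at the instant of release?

α ≈ 18.5 rad/s²

About the pivot, I = (1/3)ML² = (1/3)(0.343)(0.790)² = 0.07136 kg·m².
The weight acts at the center, a distance L/2 = 0.3950 m from the pivot; τ = Mg(L/2) cos 4.7° = 1.323 N·m.
α = τ/I = 1.323/0.07136 = 18.55 rad/s².
(Equivalently α = (3g/(2L)) cos 4.7° = 18.55 rad/s².)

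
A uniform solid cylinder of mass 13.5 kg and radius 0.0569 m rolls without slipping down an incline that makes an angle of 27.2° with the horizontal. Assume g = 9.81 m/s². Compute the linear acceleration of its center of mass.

Translation along the incline: Mg sinθ − f = Ma.
Rotation about the center: fR = Iα with I = ½MR². No-slip gives a = αR, so f = (I/R²)a = (1/2)M a.
Substituting: Mg sinθ = (1 + 0.5000)Ma, so a = g sinθ/(1 + 0.5000) = (9.81) sin 27.2° / 1.500 = 2.989 m/s².

a ≈ 2.99 m/s²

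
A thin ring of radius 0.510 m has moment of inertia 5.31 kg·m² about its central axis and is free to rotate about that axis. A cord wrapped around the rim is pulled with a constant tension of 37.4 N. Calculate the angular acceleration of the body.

τ = F R = (37.4)(0.510) = 19.07 N·m.
Newton's second law for rotation, τ = Iα, gives α = τ/I = 19.07/5.310 = 3.592 rad/s².

α ≈ 3.59 rad/s²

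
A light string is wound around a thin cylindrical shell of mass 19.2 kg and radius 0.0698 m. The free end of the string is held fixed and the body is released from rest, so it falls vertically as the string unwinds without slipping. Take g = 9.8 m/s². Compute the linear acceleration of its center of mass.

a ≈ 4.90 m/s²

Translation: Mg − T = Ma. Rotation about the center: TR = Iα with I = MR².
With a = αR: T = (I/R²)a = M a, so Mg = (1 + 1.000)Ma.
a = g/(1 + 1.000) = 9.8/2.000 = 4.900 m/s².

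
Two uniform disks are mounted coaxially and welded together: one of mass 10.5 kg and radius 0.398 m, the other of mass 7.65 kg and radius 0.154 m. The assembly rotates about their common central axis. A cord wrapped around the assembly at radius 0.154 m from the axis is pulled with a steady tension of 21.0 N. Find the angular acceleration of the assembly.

I = ½M₁R₁² + ½M₂R₂² = ½(10.5)(0.398)² + ½(7.65)(0.154)² = 0.9223 kg·m².
τ = F r = (21.0)(0.154) = 3.234 N·m.
α = τ/I = 3.234/0.9223 = 3.506 rad/s².

α ≈ 3.51 rad/s²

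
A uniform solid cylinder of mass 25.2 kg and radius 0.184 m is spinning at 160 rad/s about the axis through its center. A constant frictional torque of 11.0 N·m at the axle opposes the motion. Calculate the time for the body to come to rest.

I = ½MR² = (1/2)(25.2)(0.184)² = 0.4266 kg·m².
The net torque has magnitude 11.0 N·m, opposing ω.
|α| = τ/I = 11.00/0.4266 = 25.79 rad/s² (deceleration).
0 = ω₀ − |α|t ⇒ t = ω₀/|α| = 160/25.79 = 6.205 s.

t ≈ 6.20 s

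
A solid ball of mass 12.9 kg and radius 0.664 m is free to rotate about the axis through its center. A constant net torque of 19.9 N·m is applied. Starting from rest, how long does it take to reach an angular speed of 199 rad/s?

I = (2/5)MR² = (2/5)(12.9)(0.664)² = 2.275 kg·m².
α = τ/I = 19.9/2.275 = 8.747 rad/s².
ω = αt ⇒ t = ω/α = 199/8.747 = 22.75 s.

t ≈ 22.8 s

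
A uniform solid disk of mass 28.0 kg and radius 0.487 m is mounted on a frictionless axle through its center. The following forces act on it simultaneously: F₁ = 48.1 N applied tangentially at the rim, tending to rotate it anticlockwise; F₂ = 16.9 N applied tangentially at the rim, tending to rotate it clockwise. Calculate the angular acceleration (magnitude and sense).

I = ½MR² = (1/2)(28.0)(0.487)² = 3.320 kg·m².
Taking anticlockwise as positive: τ₁ = +(48.1)(0.487) = +23.42 N·m; τ₂ = −(16.9)(0.487) = −8.230 N·m.
Net torque τ = 15.19 N·m.
α = τ/I = 15.19/3.320 = 4.576 rad/s².

α ≈ 4.58 rad/s², anticlockwise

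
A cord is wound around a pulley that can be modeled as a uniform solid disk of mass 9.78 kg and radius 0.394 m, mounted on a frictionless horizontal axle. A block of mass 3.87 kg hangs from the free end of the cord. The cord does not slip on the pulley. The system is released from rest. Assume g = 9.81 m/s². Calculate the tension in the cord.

I = ½MR² = (1/2)(9.78)(0.394)² = 0.7591 kg·m².
Block: mg − T = ma. Pulley: TR = Iα. No-slip: a = αR, so T = (I/R²)a = 4.890·a.
Then mg = (m + 4.890)a, so a = (3.87)(9.81)/(3.87 + 4.890) = 4.334 m/s².
T = 4.890·a = 21.19 N.

T ≈ 21.2 N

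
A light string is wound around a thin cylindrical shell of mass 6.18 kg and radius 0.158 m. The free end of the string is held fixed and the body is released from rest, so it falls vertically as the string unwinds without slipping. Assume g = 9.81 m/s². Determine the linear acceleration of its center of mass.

Translation: Mg − T = Ma. Rotation about the center: TR = Iα with I = MR².
With a = αR: T = (I/R²)a = M a, so Mg = (1 + 1.000)Ma.
a = g/(1 + 1.000) = 9.81/2.000 = 4.905 m/s².

a ≈ 4.91 m/s²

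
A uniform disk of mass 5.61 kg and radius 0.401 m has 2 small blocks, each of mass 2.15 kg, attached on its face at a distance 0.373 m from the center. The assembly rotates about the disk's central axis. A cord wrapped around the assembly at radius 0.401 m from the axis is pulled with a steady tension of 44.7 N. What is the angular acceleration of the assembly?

α ≈ 17.1 rad/s²

I_disk = ½MR² = ½(5.61)(0.401)² = 0.4510 kg·m².
I_blocks = 2·m·r² = 2(2.15)(0.373)² = 0.5983 kg·m².
Total I = 1.049 kg·m².
τ = F r = (44.7)(0.401) = 17.92 N·m.
α = τ/I = 17.92/1.049 = 17.08 rad/s².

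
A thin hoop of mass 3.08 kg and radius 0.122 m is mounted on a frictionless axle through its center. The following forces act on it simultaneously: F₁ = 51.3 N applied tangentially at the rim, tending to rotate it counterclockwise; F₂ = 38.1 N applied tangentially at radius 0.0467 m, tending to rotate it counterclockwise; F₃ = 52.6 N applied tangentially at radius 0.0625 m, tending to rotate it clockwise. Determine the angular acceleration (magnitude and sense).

α ≈ 104 rad/s², counterclockwise

I = MR² = (3.08)(0.122)² = 0.04584 kg·m².
Taking counterclockwise as positive: τ₁ = +(51.3)(0.122) = +6.259 N·m; τ₂ = +(38.1)(0.0467) = +1.779 N·m; τ₃ = −(52.6)(0.0625) = −3.288 N·m.
Net torque τ = 4.750 N·m.
α = τ/I = 4.750/0.04584 = 103.6 rad/s².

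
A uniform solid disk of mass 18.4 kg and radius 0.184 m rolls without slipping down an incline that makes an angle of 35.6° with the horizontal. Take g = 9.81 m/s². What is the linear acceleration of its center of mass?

Translation along the incline: Mg sinθ − f = Ma.
Rotation about the center: fR = Iα with I = ½MR². No-slip gives a = αR, so f = (I/R²)a = (1/2)M a.
Substituting: Mg sinθ = (1 + 0.5000)Ma, so a = g sinθ/(1 + 0.5000) = (9.81) sin 35.6° / 1.500 = 3.807 m/s².

a ≈ 3.81 m/s²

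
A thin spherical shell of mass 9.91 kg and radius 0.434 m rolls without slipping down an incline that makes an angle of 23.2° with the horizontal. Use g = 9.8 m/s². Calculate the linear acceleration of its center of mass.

Translation along the incline: Mg sinθ − f = Ma.
Rotation about the center: fR = Iα with I = (2/3)MR². No-slip gives a = αR, so f = (I/R²)a = (2/3)M a.
Substituting: Mg sinθ = (1 + 0.6667)Ma, so a = g sinθ/(1 + 0.6667) = (9.8) sin 23.2° / 1.667 = 2.316 m/s².

a ≈ 2.32 m/s²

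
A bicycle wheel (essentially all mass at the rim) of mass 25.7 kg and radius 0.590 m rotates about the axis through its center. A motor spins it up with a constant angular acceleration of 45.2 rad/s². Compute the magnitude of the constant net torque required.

I = MR² = (25.7)(0.590)² = 8.946 kg·m².
τ = Iα = (8.946)(45.20) = 404.4 N·m.

τ ≈ 404 N·m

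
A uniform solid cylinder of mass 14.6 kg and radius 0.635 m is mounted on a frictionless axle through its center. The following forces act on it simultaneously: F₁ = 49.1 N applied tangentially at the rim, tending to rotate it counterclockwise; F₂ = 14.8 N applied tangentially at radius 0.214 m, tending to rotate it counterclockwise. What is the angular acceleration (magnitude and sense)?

I = ½MR² = (1/2)(14.6)(0.635)² = 2.944 kg·m².
Taking counterclockwise as positive: τ₁ = +(49.1)(0.635) = +31.18 N·m; τ₂ = +(14.8)(0.214) = +3.167 N·m.
Net torque τ = 34.35 N·m.
α = τ/I = 34.35/2.944 = 11.67 rad/s².

α ≈ 11.7 rad/s², counterclockwise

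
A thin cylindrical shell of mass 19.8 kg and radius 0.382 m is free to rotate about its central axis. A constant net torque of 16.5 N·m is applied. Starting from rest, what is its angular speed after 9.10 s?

ω ≈ 52.0 rad/s

I = MR² = (19.8)(0.382)² = 2.889 kg·m².
α = τ/I = 16.5/2.889 = 5.711 rad/s².
ω = ω₀ + αt = 0 + (5.711)(9.10) = 51.97 rad/s.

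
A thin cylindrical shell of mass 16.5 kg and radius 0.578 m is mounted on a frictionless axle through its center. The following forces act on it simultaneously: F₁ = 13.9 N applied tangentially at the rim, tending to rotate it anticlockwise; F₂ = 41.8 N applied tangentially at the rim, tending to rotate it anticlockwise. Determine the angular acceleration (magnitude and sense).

I = MR² = (16.5)(0.578)² = 5.512 kg·m².
Taking anticlockwise as positive: τ₁ = +(13.9)(0.578) = +8.034 N·m; τ₂ = +(41.8)(0.578) = +24.16 N·m.
Net torque τ = 32.19 N·m.
α = τ/I = 32.19/5.512 = 5.840 rad/s².

α ≈ 5.84 rad/s², anticlockwise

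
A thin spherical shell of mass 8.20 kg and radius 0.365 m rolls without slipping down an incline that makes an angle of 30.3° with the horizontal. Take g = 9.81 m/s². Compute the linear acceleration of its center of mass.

a ≈ 2.97 m/s²

Translation along the incline: Mg sinθ − f = Ma.
Rotation about the center: fR = Iα with I = (2/3)MR². No-slip gives a = αR, so f = (I/R²)a = (2/3)M a.
Substituting: Mg sinθ = (1 + 0.6667)Ma, so a = g sinθ/(1 + 0.6667) = (9.81) sin 30.3° / 1.667 = 2.970 m/s².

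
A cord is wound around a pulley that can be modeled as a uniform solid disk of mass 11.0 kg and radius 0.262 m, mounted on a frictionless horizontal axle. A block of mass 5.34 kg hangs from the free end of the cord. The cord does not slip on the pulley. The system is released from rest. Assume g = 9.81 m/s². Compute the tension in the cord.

I = ½MR² = (1/2)(11.0)(0.262)² = 0.3775 kg·m².
Block: mg − T = ma. Pulley: TR = Iα. No-slip: a = αR, so T = (I/R²)a = 5.500·a.
Then mg = (m + 5.500)a, so a = (5.34)(9.81)/(5.34 + 5.500) = 4.833 m/s².
T = 5.500·a = 26.58 N.

T ≈ 26.6 N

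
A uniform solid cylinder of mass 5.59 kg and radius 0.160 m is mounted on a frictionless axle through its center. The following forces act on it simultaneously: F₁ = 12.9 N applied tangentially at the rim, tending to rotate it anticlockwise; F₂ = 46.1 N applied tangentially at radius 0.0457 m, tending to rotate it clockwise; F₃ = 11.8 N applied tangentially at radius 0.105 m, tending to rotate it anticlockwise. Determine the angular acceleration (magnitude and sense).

α ≈ 16.7 rad/s², anticlockwise

I = ½MR² = (1/2)(5.59)(0.160)² = 0.07155 kg·m².
Taking anticlockwise as positive: τ₁ = +(12.9)(0.160) = +2.064 N·m; τ₂ = −(46.1)(0.0457) = −2.107 N·m; τ₃ = +(11.8)(0.105) = +1.239 N·m.
Net torque τ = 1.196 N·m.
α = τ/I = 1.196/0.07155 = 16.72 rad/s².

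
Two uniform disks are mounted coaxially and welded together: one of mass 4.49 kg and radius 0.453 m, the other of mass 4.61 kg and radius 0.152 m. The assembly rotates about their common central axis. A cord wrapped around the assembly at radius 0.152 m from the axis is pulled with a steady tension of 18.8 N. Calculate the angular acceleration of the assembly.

I = ½M₁R₁² + ½M₂R₂² = ½(4.49)(0.453)² + ½(4.61)(0.152)² = 0.5139 kg·m².
τ = F r = (18.8)(0.152) = 2.858 N·m.
α = τ/I = 2.858/0.5139 = 5.560 rad/s².

α ≈ 5.56 rad/s²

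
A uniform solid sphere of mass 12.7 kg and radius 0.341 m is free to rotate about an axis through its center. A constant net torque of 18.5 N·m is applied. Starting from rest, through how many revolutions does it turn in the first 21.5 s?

I = (2/5)MR² = (2/5)(12.7)(0.341)² = 0.5907 kg·m².
α = τ/I = 18.5/0.5907 = 31.32 rad/s².
θ = ½αt² = ½(31.32)(21.5)² = 7238 rad.
Revolutions = θ/(2π) = 1152.

≈ 1150 revolutions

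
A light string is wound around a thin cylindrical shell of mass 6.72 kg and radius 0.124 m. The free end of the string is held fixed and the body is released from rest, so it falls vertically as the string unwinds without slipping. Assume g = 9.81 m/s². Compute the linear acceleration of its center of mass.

Translation: Mg − T = Ma. Rotation about the center: TR = Iα with I = MR².
With a = αR: T = (I/R²)a = M a, so Mg = (1 + 1.000)Ma.
a = g/(1 + 1.000) = 9.81/2.000 = 4.905 m/s².

a ≈ 4.91 m/s²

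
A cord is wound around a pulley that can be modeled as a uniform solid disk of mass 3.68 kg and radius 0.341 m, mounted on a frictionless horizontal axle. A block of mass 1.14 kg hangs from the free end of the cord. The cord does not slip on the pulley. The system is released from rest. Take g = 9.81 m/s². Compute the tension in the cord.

T ≈ 6.91 N

I = ½MR² = (1/2)(3.68)(0.341)² = 0.2140 kg·m².
Block: mg − T = ma. Pulley: TR = Iα. No-slip: a = αR, so T = (I/R²)a = 1.840·a.
Then mg = (m + 1.840)a, so a = (1.14)(9.81)/(1.14 + 1.840) = 3.753 m/s².
T = 1.840·a = 6.905 N.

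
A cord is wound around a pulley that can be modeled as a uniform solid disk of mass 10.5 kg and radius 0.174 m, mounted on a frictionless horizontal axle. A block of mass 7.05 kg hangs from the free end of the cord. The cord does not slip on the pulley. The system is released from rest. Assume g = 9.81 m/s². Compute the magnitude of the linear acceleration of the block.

a ≈ 5.62 m/s²

I = ½MR² = (1/2)(10.5)(0.174)² = 0.1589 kg·m².
Block: mg − T = ma. Pulley: TR = Iα. No-slip: a = αR, so T = (I/R²)a = 5.250·a.
Then mg = (m + 5.250)a, so a = (7.05)(9.81)/(7.05 + 5.250) = 5.623 m/s².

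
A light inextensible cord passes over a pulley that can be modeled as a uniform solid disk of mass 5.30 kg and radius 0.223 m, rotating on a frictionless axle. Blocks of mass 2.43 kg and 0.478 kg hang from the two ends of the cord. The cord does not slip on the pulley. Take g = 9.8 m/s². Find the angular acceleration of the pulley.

I = ½MR² = (1/2)(5.30)(0.223)² = 0.1318 kg·m².
Heavier block: m₁g − T₁ = m₁a. Lighter block: T₂ − m₂g = m₂a.
Pulley: (T₁ − T₂)R = Iα = I(a/R), so T₁ − T₂ = (I/R²)a = (1/2)M_p a = 2.650·a.
Adding the three: (m₁ − m₂)g = (m₁ + m₂ + 2.650)a, so a = (2.43 − 0.478)(9.8)/(2.43 + 0.478 + 2.650) = 3.442 m/s².
α = a/R = 3.442/0.223 = 15.43 rad/s².

α ≈ 15.4 rad/s²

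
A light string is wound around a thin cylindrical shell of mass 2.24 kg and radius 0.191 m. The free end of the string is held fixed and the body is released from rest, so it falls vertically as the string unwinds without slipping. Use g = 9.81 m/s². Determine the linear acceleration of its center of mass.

a ≈ 4.91 m/s²

Translation: Mg − T = Ma. Rotation about the center: TR = Iα with I = MR².
With a = αR: T = (I/R²)a = M a, so Mg = (1 + 1.000)Ma.
a = g/(1 + 1.000) = 9.81/2.000 = 4.905 m/s².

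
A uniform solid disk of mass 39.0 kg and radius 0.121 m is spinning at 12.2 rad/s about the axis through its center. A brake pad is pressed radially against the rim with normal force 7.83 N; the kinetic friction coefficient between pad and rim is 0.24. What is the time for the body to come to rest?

I = ½MR² = (1/2)(39.0)(0.121)² = 0.2855 kg·m².
Friction force f = μN = (0.24)(7.83) = 1.879 N at the rim; torque magnitude τ = fR = 0.2274 N·m, opposing ω.
|α| = τ/I = 0.2274/0.2855 = 0.7964 rad/s² (deceleration).
0 = ω₀ − |α|t ⇒ t = ω₀/|α| = 12.2/0.7964 = 15.32 s.

t ≈ 15.3 s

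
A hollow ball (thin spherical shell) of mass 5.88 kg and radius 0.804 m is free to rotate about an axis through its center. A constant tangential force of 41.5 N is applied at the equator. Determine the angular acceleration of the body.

I = (2/3)MR² = (2/3)(5.88)(0.804)² = 2.534 kg·m².
τ = F R = (41.5)(0.804) = 33.37 N·m.
From τ = Iα: α = 33.37/2.534 = 13.17 rad/s².

α ≈ 13.2 rad/s²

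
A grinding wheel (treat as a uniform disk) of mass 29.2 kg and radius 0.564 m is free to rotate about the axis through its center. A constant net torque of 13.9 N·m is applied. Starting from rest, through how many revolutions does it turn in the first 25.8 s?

≈ 159 revolutions

I = ½MR² = (1/2)(29.2)(0.564)² = 4.644 kg·m².
α = τ/I = 13.9/4.644 = 2.993 rad/s².
θ = ½αt² = ½(2.993)(25.8)² = 996.1 rad.
Revolutions = θ/(2π) = 158.5.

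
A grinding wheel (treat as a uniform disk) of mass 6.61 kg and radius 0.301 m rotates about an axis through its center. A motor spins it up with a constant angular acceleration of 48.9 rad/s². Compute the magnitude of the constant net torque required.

τ ≈ 14.6 N·m

I = ½MR² = (1/2)(6.61)(0.301)² = 0.2994 kg·m².
τ = Iα = (0.2994)(48.90) = 14.64 N·m.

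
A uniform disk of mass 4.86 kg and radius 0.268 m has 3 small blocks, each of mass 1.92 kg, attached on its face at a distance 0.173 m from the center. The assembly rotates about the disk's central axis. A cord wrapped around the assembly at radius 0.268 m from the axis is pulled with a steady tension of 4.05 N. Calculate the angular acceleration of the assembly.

α ≈ 3.13 rad/s²

I_disk = ½MR² = ½(4.86)(0.268)² = 0.1745 kg·m².
I_blocks = 3·m·r² = 3(1.92)(0.173)² = 0.1724 kg·m².
Total I = 0.3469 kg·m².
τ = F r = (4.05)(0.268) = 1.085 N·m.
α = τ/I = 1.085/0.3469 = 3.129 rad/s².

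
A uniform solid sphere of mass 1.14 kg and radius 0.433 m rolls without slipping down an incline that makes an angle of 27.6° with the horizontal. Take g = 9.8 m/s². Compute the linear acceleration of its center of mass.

Translation along the incline: Mg sinθ − f = Ma.
Rotation about the center: fR = Iα with I = (2/5)MR². No-slip gives a = αR, so f = (I/R²)a = (2/5)M a.
Substituting: Mg sinθ = (1 + 0.4000)Ma, so a = g sinθ/(1 + 0.4000) = (9.8) sin 27.6° / 1.400 = 3.243 m/s².

a ≈ 3.24 m/s²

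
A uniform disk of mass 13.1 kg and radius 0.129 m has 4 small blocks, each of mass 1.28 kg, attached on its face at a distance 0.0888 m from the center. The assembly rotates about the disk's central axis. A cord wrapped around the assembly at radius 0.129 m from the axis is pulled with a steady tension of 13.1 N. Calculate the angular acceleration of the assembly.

α ≈ 11.3 rad/s²

I_disk = ½MR² = ½(13.1)(0.129)² = 0.1090 kg·m².
I_blocks = 4·m·r² = 4(1.28)(0.0888)² = 0.04037 kg·m².
Total I = 0.1494 kg·m².
τ = F r = (13.1)(0.129) = 1.690 N·m.
α = τ/I = 1.690/0.1494 = 11.31 rad/s².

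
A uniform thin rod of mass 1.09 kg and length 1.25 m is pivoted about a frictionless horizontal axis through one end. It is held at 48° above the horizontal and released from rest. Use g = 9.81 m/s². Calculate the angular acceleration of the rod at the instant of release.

α ≈ 7.88 rad/s²

About the pivot, I = (1/3)ML² = (1/3)(1.09)(1.25)² = 0.5677 kg·m².
The weight acts at the center, a distance L/2 = 0.6250 m from the pivot; τ = Mg(L/2) cos 48° = 4.472 N·m.
α = τ/I = 4.472/0.5677 = 7.877 rad/s².
(Equivalently α = (3g/(2L)) cos 48° = 7.877 rad/s².)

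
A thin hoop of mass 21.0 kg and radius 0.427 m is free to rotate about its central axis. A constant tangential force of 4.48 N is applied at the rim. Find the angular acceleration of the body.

α ≈ 0.500 rad/s²

I = MR² = (21.0)(0.427)² = 3.829 kg·m².
τ = F R = (4.48)(0.427) = 1.913 N·m.
Newton's second law for rotation, τ = Iα, gives α = τ/I = 1.913/3.829 = 0.4996 rad/s².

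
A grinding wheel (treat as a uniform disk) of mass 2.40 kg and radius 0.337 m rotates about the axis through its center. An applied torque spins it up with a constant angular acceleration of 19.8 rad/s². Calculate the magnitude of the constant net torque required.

I = ½MR² = (1/2)(2.40)(0.337)² = 0.1363 kg·m².
τ = Iα = (0.1363)(19.80) = 2.698 N·m.

τ ≈ 2.70 N·m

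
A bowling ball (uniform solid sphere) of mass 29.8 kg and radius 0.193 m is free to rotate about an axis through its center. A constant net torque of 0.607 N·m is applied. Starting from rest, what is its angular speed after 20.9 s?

I = (2/5)MR² = (2/5)(29.8)(0.193)² = 0.4440 kg·m².
α = τ/I = 0.607/0.4440 = 1.367 rad/s².
ω = ω₀ + αt = 0 + (1.367)(20.9) = 28.57 rad/s.

ω ≈ 28.6 rad/s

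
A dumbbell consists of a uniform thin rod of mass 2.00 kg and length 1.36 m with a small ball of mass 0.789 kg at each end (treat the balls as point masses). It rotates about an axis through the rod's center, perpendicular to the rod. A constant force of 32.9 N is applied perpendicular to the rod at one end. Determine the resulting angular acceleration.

α ≈ 21.6 rad/s²

I_rod = (1/12)ML² = (1/12)(2.00)(1.36)² = 0.3083 kg·m².
I_balls = 2·m·(L/2)² = 2(0.789)(0.6800)² = 0.7297 kg·m².
Total I = 1.038 kg·m².
τ = F·(L/2) = (32.9)(0.680) = 22.37 N·m.
α = τ/I = 22.37/1.038 = 21.55 rad/s².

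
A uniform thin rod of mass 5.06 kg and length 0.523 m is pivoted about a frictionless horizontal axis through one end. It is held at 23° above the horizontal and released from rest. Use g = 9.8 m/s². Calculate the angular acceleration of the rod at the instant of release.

About the pivot, I = (1/3)ML² = (1/3)(5.06)(0.523)² = 0.4614 kg·m².
The weight acts at the center, a distance L/2 = 0.2615 m from the pivot; τ = Mg(L/2) cos 23° = 11.94 N·m.
α = τ/I = 11.94/0.4614 = 25.87 rad/s².
(Equivalently α = (3g/(2L)) cos 23° = 25.87 rad/s².)

α ≈ 25.9 rad/s²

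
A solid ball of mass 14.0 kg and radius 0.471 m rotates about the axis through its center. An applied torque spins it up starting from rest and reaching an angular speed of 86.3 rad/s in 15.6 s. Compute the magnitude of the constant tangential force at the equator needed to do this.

F ≈ 14.6 N

I = (2/5)MR² = (2/5)(14.0)(0.471)² = 1.242 kg·m².
α = Δω/Δt = (86.3 − 0)/15.6 = 5.532 rad/s².
The required torque is τ = Iα = (1.242)(5.532) = 6.873 N·m.
A tangential force at the equator gives τ = FR, so F = τ/R = 6.873/0.471 = 14.59 N.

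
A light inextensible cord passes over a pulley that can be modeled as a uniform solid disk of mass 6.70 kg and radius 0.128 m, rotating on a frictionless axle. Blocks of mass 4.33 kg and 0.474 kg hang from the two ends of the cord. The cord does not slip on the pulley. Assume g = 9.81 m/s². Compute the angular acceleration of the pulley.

I = ½MR² = (1/2)(6.70)(0.128)² = 0.05489 kg·m².
Heavier block: m₁g − T₁ = m₁a. Lighter block: T₂ − m₂g = m₂a.
Pulley: (T₁ − T₂)R = Iα = I(a/R), so T₁ − T₂ = (I/R²)a = (1/2)M_p a = 3.350·a.
Adding the three: (m₁ − m₂)g = (m₁ + m₂ + 3.350)a, so a = (4.33 − 0.474)(9.81)/(4.33 + 0.474 + 3.350) = 4.639 m/s².
α = a/R = 4.639/0.128 = 36.24 rad/s².

α ≈ 36.2 rad/s²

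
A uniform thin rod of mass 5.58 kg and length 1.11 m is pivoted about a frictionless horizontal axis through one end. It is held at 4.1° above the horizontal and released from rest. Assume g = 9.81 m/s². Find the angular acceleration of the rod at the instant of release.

α ≈ 13.2 rad/s²

About the pivot, I = (1/3)ML² = (1/3)(5.58)(1.11)² = 2.292 kg·m².
The weight acts at the center, a distance L/2 = 0.5550 m from the pivot; τ = Mg(L/2) cos 4.1° = 30.30 N·m.
α = τ/I = 30.30/2.292 = 13.22 rad/s².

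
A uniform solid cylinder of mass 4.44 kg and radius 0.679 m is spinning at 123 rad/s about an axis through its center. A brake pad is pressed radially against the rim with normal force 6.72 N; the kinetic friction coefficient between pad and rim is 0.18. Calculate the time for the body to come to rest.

t ≈ 153 s

I = ½MR² = (1/2)(4.44)(0.679)² = 1.024 kg·m².
Friction force f = μN = (0.18)(6.72) = 1.210 N at the rim; torque magnitude τ = fR = 0.8213 N·m, opposing ω.
|α| = τ/I = 0.8213/1.024 = 0.8025 rad/s² (deceleration).
0 = ω₀ − |α|t ⇒ t = ω₀/|α| = 123/0.8025 = 153.3 s.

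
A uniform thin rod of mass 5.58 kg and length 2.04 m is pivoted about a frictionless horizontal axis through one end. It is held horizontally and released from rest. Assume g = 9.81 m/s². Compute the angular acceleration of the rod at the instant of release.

About the pivot, I = (1/3)ML² = (1/3)(5.58)(2.04)² = 7.741 kg·m².
The weight acts at the center, a distance L/2 = 1.020 m from the pivot; τ = Mg(L/2) = 55.83 N·m.
α = τ/I = 55.83/7.741 = 7.213 rad/s².
(Equivalently α = (3g/(2L)) = 7.213 rad/s².)

α ≈ 7.21 rad/s²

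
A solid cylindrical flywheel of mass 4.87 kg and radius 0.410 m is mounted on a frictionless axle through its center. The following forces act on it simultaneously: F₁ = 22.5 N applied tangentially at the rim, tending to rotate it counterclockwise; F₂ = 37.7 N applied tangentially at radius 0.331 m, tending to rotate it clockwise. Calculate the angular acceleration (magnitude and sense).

α ≈ 7.95 rad/s², clockwise

I = ½MR² = (1/2)(4.87)(0.410)² = 0.4093 kg·m².
Taking counterclockwise as positive: τ₁ = +(22.5)(0.410) = +9.225 N·m; τ₂ = −(37.7)(0.331) = −12.48 N·m.
Net torque τ = -3.254 N·m.
α = τ/I = -3.254/0.4093 = -7.949 rad/s².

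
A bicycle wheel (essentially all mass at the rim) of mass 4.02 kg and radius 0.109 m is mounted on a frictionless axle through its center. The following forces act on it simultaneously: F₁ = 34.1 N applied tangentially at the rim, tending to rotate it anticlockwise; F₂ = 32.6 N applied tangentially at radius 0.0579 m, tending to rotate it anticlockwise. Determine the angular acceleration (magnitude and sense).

I = MR² = (4.02)(0.109)² = 0.04776 kg·m².
Taking anticlockwise as positive: τ₁ = +(34.1)(0.109) = +3.717 N·m; τ₂ = +(32.6)(0.0579) = +1.888 N·m.
Net torque τ = 5.604 N·m.
α = τ/I = 5.604/0.04776 = 117.3 rad/s².

α ≈ 117 rad/s², anticlockwise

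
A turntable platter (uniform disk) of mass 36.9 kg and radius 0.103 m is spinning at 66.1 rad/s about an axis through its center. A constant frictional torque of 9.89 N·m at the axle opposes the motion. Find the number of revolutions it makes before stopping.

≈ 6.88 revolutions

I = ½MR² = (1/2)(36.9)(0.103)² = 0.1957 kg·m².
The net torque has magnitude 9.89 N·m, opposing ω.
|α| = τ/I = 9.890/0.1957 = 50.53 rad/s² (deceleration).
ω² = ω₀² − 2|α|θ with ω = 0 ⇒ θ = ω₀²/(2|α|) = 43.24 rad = 6.881 rev.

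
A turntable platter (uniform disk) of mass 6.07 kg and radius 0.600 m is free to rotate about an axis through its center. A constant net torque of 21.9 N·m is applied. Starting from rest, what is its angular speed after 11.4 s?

I = ½MR² = (1/2)(6.07)(0.600)² = 1.093 kg·m².
α = τ/I = 21.9/1.093 = 20.04 rad/s².
ω = ω₀ + αt = 0 + (20.04)(11.4) = 228.5 rad/s.

ω ≈ 229 rad/s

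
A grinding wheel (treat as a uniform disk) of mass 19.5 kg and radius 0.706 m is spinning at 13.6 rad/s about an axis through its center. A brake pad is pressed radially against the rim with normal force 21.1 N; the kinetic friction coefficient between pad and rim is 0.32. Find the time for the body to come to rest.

I = ½MR² = (1/2)(19.5)(0.706)² = 4.860 kg·m².
Friction force f = μN = (0.32)(21.1) = 6.752 N at the rim; torque magnitude τ = fR = 4.767 N·m, opposing ω.
|α| = τ/I = 4.767/4.860 = 0.9809 rad/s² (deceleration).
0 = ω₀ − |α|t ⇒ t = ω₀/|α| = 13.6/0.9809 = 13.86 s.

t ≈ 13.9 s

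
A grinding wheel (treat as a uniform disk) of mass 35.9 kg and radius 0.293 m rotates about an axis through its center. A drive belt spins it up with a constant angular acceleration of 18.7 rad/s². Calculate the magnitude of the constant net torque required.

I = ½MR² = (1/2)(35.9)(0.293)² = 1.541 kg·m².
τ = Iα = (1.541)(18.70) = 28.82 N·m.

τ ≈ 28.8 N·m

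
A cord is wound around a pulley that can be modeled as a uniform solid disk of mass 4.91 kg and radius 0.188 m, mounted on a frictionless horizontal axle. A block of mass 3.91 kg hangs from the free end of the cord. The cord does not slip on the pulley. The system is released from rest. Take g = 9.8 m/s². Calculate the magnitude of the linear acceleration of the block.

I = ½MR² = (1/2)(4.91)(0.188)² = 0.08677 kg·m².
Block: mg − T = ma. Pulley: TR = Iα. No-slip: a = αR, so T = (I/R²)a = 2.455·a.
Then mg = (m + 2.455)a, so a = (3.91)(9.8)/(3.91 + 2.455) = 6.020 m/s².

a ≈ 6.02 m/s²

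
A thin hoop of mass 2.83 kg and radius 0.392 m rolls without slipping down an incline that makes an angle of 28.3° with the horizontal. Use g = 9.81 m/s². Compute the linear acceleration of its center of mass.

a ≈ 2.33 m/s²

Translation along the incline: Mg sinθ − f = Ma.
Rotation about the center: fR = Iα with I = MR². No-slip gives a = αR, so f = (I/R²)a = M a.
Substituting: Mg sinθ = (1 + 1.000)Ma, so a = g sinθ/(1 + 1.000) = (9.81) sin 28.3° / 2.000 = 2.325 m/s².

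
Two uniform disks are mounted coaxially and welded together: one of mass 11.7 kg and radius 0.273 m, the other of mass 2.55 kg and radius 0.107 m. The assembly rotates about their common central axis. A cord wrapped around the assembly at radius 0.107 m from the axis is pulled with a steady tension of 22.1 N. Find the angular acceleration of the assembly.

I = ½M₁R₁² + ½M₂R₂² = ½(11.7)(0.273)² + ½(2.55)(0.107)² = 0.4506 kg·m².
τ = F r = (22.1)(0.107) = 2.365 N·m.
α = τ/I = 2.365/0.4506 = 5.248 rad/s².

α ≈ 5.25 rad/s²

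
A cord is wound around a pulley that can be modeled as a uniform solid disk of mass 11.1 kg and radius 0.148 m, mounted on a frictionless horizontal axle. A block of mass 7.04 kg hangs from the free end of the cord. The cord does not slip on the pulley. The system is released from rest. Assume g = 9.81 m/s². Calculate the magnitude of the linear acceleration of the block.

I = ½MR² = (1/2)(11.1)(0.148)² = 0.1216 kg·m².
Block: mg − T = ma. Pulley: TR = Iα. No-slip: a = αR, so T = (I/R²)a = 5.550·a.
Then mg = (m + 5.550)a, so a = (7.04)(9.81)/(7.04 + 5.550) = 5.485 m/s².

a ≈ 5.49 m/s²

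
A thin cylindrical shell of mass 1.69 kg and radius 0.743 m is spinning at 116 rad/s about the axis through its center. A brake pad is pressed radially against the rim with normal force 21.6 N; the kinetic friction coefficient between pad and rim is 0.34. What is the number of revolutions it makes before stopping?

I = MR² = (1.69)(0.743)² = 0.9330 kg·m².
Friction force f = μN = (0.34)(21.6) = 7.344 N at the rim; torque magnitude τ = fR = 5.457 N·m, opposing ω.
|α| = τ/I = 5.457/0.9330 = 5.849 rad/s² (deceleration).
ω² = ω₀² − 2|α|θ with ω = 0 ⇒ θ = ω₀²/(2|α|) = 1150 rad = 183.1 rev.

≈ 183 revolutions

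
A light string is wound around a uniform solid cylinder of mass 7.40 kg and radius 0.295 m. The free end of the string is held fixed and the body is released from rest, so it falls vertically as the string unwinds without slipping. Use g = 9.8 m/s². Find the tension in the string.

T ≈ 24.2 N

Translation: Mg − T = Ma. Rotation about the center: TR = Iα with I = ½MR².
With a = αR: T = (I/R²)a = (1/2)M a, so Mg = (1 + 0.5000)Ma.
a = g/(1 + 0.5000) = 9.8/1.500 = 6.533 m/s².
T = 0.5000·M·a = (0.5000)(7.40)(6.533) = 24.17 N.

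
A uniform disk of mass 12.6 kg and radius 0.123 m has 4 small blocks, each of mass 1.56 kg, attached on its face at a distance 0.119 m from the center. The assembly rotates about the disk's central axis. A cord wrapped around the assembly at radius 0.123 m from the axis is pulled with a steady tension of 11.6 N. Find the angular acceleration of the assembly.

I_disk = ½MR² = ½(12.6)(0.123)² = 0.09531 kg·m².
I_blocks = 4·m·r² = 4(1.56)(0.119)² = 0.08836 kg·m².
Total I = 0.1837 kg·m².
τ = F r = (11.6)(0.123) = 1.427 N·m.
α = τ/I = 1.427/0.1837 = 7.768 rad/s².

α ≈ 7.77 rad/s²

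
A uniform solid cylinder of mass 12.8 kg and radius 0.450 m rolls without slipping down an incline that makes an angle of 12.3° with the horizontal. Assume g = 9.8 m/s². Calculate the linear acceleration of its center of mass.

Translation along the incline: Mg sinθ − f = Ma.
Rotation about the center: fR = Iα with I = ½MR². No-slip gives a = αR, so f = (I/R²)a = (1/2)M a.
Substituting: Mg sinθ = (1 + 0.5000)Ma, so a = g sinθ/(1 + 0.5000) = (9.8) sin 12.3° / 1.500 = 1.392 m/s².

a ≈ 1.39 m/s²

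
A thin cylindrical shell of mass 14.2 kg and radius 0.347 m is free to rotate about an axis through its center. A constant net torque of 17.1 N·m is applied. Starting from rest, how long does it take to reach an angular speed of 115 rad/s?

t ≈ 11.5 s

I = MR² = (14.2)(0.347)² = 1.710 kg·m².
α = τ/I = 17.1/1.710 = 10.00 rad/s².
ω = αt ⇒ t = ω/α = 115/10.00 = 11.50 s.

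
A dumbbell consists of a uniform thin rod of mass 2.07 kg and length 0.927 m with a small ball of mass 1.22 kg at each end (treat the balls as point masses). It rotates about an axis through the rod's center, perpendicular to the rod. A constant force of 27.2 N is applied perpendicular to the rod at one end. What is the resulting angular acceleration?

α ≈ 18.7 rad/s²

I_rod = (1/12)ML² = (1/12)(2.07)(0.927)² = 0.1482 kg·m².
I_balls = 2·m·(L/2)² = 2(1.22)(0.4635)² = 0.5242 kg·m².
Total I = 0.6724 kg·m².
τ = F·(L/2) = (27.2)(0.464) = 12.61 N·m.
α = τ/I = 12.61/0.6724 = 18.75 rad/s².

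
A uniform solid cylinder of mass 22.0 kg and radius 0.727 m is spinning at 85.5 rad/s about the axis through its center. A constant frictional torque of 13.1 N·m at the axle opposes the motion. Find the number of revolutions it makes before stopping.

I = ½MR² = (1/2)(22.0)(0.727)² = 5.814 kg·m².
The net torque has magnitude 13.1 N·m, opposing ω.
|α| = τ/I = 13.10/5.814 = 2.253 rad/s² (deceleration).
ω² = ω₀² − 2|α|θ with ω = 0 ⇒ θ = ω₀²/(2|α|) = 1622 rad = 258.2 rev.

≈ 258 revolutions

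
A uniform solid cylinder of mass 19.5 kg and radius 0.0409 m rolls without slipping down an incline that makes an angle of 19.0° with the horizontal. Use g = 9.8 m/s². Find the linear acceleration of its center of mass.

a ≈ 2.13 m/s²

Translation along the incline: Mg sinθ − f = Ma.
Rotation about the center: fR = Iα with I = ½MR². No-slip gives a = αR, so f = (I/R²)a = (1/2)M a.
Substituting: Mg sinθ = (1 + 0.5000)Ma, so a = g sinθ/(1 + 0.5000) = (9.8) sin 19.0° / 1.500 = 2.127 m/s².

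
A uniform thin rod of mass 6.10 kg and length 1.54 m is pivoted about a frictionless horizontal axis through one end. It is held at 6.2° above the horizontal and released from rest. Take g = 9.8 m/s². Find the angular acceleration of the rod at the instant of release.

α ≈ 9.49 rad/s²

About the pivot, I = (1/3)ML² = (1/3)(6.10)(1.54)² = 4.822 kg·m².
The weight acts at the center, a distance L/2 = 0.7700 m from the pivot; τ = Mg(L/2) cos 6.2° = 45.76 N·m.
α = τ/I = 45.76/4.822 = 9.490 rad/s².
(Equivalently α = (3g/(2L)) cos 6.2° = 9.490 rad/s².)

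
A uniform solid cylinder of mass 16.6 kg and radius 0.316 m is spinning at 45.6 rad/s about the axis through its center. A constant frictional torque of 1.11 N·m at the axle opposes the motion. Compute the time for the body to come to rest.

I = ½MR² = (1/2)(16.6)(0.316)² = 0.8288 kg·m².
The net torque has magnitude 1.11 N·m, opposing ω.
|α| = τ/I = 1.110/0.8288 = 1.339 rad/s² (deceleration).
0 = ω₀ − |α|t ⇒ t = ω₀/|α| = 45.6/1.339 = 34.05 s.

t ≈ 34.0 s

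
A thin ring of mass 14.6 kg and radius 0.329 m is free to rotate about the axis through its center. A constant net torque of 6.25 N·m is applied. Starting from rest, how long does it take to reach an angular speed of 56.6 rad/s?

t ≈ 14.3 s

I = MR² = (14.6)(0.329)² = 1.580 kg·m².
α = τ/I = 6.25/1.580 = 3.955 rad/s².
ω = αt ⇒ t = ω/α = 56.6/3.955 = 14.31 s.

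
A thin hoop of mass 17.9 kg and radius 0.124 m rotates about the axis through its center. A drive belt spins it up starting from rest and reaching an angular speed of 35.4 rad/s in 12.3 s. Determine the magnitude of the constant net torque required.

τ ≈ 0.792 N·m

I = MR² = (17.9)(0.124)² = 0.2752 kg·m².
α = Δω/Δt = (35.4 − 0)/12.3 = 2.878 rad/s².
τ = Iα = (0.2752)(2.878) = 0.7921 N·m.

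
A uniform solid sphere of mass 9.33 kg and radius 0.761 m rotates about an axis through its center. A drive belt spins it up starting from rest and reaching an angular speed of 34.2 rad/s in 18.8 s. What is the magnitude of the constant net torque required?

τ ≈ 3.93 N·m

I = (2/5)MR² = (2/5)(9.33)(0.761)² = 2.161 kg·m².
α = Δω/Δt = (34.2 − 0)/18.8 = 1.819 rad/s².
τ = Iα = (2.161)(1.819) = 3.932 N·m.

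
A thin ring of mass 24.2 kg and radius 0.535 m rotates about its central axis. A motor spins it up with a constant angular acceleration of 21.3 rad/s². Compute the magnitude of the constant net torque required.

τ ≈ 148 N·m

I = MR² = (24.2)(0.535)² = 6.927 kg·m².
τ = Iα = (6.927)(21.30) = 147.5 N·m.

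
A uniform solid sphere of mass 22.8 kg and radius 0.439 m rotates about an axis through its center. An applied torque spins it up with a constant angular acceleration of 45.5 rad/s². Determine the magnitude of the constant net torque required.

τ ≈ 80.0 N·m

I = (2/5)MR² = (2/5)(22.8)(0.439)² = 1.758 kg·m².
τ = Iα = (1.758)(45.50) = 79.97 N·m.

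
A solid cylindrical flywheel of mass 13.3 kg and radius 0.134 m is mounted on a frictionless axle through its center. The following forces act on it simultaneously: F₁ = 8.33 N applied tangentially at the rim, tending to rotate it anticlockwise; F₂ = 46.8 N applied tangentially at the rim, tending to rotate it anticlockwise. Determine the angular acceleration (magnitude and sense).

α ≈ 61.9 rad/s², anticlockwise

I = ½MR² = (1/2)(13.3)(0.134)² = 0.1194 kg·m².
Taking anticlockwise as positive: τ₁ = +(8.33)(0.134) = +1.116 N·m; τ₂ = +(46.8)(0.134) = +6.271 N·m.
Net torque τ = 7.387 N·m.
α = τ/I = 7.387/0.1194 = 61.87 rad/s².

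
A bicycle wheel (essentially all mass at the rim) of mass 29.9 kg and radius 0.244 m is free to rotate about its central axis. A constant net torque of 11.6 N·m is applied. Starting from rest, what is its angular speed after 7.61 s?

I = MR² = (29.9)(0.244)² = 1.780 kg·m².
α = τ/I = 11.6/1.780 = 6.516 rad/s².
ω = ω₀ + αt = 0 + (6.516)(7.61) = 49.59 rad/s.

ω ≈ 49.6 rad/s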